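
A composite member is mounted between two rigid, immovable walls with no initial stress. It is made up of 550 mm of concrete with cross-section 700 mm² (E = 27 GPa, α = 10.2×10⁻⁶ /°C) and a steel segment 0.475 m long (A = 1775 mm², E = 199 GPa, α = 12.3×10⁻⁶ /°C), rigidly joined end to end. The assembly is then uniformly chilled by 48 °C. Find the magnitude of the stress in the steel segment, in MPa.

Free thermal contraction of the whole bar: Σ αᵢΔT Lᵢ = 10.2×10⁻⁶×48×550 + 12.3×10⁻⁶×48×475 = 0.5497 mm.
The walls prevent any net length change, so an axial force P (same in every segment) develops. Compatibility: P · Σ Lᵢ/(AᵢEᵢ) = δ_free.
The series flexibility is Σ Lᵢ/(AᵢEᵢ) = 550/(700×27×10³) + 475/(1775×199×10³) = 3.045×10⁻⁵ mm/N.
So P = 0.5497 / 3.045×10⁻⁵ = 18.06 kN, tensile.
σ_{steel} = P / A = 18060 / 1775 = 10.17 MPa.

σ ≈ 10.2 MPa (tensile)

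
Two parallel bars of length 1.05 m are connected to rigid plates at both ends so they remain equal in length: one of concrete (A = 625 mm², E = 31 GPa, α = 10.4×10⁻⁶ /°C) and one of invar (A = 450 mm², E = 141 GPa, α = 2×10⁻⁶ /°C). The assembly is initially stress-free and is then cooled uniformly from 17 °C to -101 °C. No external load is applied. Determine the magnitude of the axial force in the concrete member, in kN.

The concrete has the larger α, so on cooling it would change length more than the invar if both were free. The rigid plates force a common final length, so the concrete is put into tension and the invar into compression, with equal and opposite forces P (no external load).
Compatibility of the two members (thermal + elastic change equal): (α₁ − α₂)ΔT = P·[1/(A₁E₁) + 1/(A₂E₂)].
|α₁ − α₂|·ΔT = 8.4×10⁻⁶ × 118 = 0.0009912.
1/(A₁E₁) + 1/(A₂E₂) = 1/(625×31×10³) + 1/(450×141×10³) = 6.737×10⁻⁸ N⁻¹.
P = 0.0009912 / 6.737×10⁻⁸ = 14710 N = 14.71 kN.

P ≈ 14.7 kN (tensile in the concrete)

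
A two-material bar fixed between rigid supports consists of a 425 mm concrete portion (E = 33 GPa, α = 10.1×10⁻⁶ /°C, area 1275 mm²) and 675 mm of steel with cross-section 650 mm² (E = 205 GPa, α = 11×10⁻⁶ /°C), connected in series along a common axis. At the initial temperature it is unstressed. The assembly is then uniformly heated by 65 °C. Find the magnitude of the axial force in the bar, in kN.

If the supports were absent, the total length change would be Σ αᵢΔT Lᵢ = 10.1×10⁻⁶×65×425 + 11×10⁻⁶×65×675 = 0.7616 mm.
The walls prevent any net length change, so an axial force P (same in every segment) develops. Compatibility: P · Σ Lᵢ/(AᵢEᵢ) = δ_free.
The series flexibility is Σ Lᵢ/(AᵢEᵢ) = 425/(1275×33×10³) + 675/(650×205×10³) = 1.517×10⁻⁵ mm/N.
So P = 0.7616 / 1.517×10⁻⁵ = 50.22 kN, compressive.

P ≈ 50.2 kN (compressive)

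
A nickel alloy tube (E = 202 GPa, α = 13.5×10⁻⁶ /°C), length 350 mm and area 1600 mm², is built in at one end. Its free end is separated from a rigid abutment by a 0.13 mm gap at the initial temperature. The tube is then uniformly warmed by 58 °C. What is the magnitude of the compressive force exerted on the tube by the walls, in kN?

P ≈ 133 kN

Free thermal elongation = αΔT L = 13.5×10⁻⁶ × 58 × 350 = 0.274 mm.
After closing the 0.13 mm clearance, 0.274 − 0.13 = 0.144 mm of expansion remains to be suppressed by the wall.
So σ = E(δ_free − g)/L = 202×10³ × 0.144/350 = 83.14 MPa.
Force on the wall = σA = 83.14 × 1600 mm² = 133 kN.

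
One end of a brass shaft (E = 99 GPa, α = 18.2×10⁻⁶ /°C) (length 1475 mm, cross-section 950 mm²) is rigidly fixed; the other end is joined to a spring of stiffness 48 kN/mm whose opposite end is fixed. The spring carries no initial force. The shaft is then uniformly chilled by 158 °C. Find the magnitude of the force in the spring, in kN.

Free thermal contraction: δ_free = αΔT L = 18.2×10⁻⁶ × 158 × 1475 = 4.242 mm.
Let P be the tensile force in the spring. The shaft extends elastically by PL/(AE) and the spring stretches by P/k; together these equal δ_free.
So P = δ_free / [L/(AE) + 1/k] = 4.242 / [ 1475/(950×99×10³) + 1/(48×10³) ].
P = 4.242 / 3.652×10⁻⁵ = 116200 N.

P ≈ 116 kN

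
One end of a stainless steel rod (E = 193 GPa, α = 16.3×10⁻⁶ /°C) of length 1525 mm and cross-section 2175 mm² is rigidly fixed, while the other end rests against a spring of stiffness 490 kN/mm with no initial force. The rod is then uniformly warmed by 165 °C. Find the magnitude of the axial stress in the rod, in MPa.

σ ≈ 332 MPa (compressive)

If the spring were absent the rod would lengthen by αΔT L = 16.3×10⁻⁶ × 165 × 1525 = 4.101 mm.
With a force P in the spring, the elastic change of the rod is PL/(AE) and that of the spring is P/k; compatibility requires their sum to equal δ_free.
P [ L/(AE) + 1/k ] = δ_free → P [ 1525/(2175×193×10³) + 1/(490×10³) ] = 4.101.
P = 4.101 / 5.674×10⁻⁶ = 722900 N.
σ = P/A = 722900/2175 = 332.4 MPa.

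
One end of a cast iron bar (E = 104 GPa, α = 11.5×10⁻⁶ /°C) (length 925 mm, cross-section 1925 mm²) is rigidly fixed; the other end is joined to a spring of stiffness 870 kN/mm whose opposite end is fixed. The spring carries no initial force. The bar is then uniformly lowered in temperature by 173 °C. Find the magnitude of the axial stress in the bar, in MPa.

Free thermal contraction: δ_free = αΔT L = 11.5×10⁻⁶ × 173 × 925 = 1.84 mm.
Let P be the tensile force in the spring. The bar extends elastically by PL/(AE) and the spring stretches by P/k; together these equal δ_free.
So P = δ_free / [L/(AE) + 1/k] = 1.84 / [ 925/(1925×104×10³) + 1/(870×10³) ].
P = 1.84 / 5.77×10⁻⁶ = 319000 N.
σ = P/A = 319000/1925 = 165.7 MPa.

σ ≈ 166 MPa (tensile)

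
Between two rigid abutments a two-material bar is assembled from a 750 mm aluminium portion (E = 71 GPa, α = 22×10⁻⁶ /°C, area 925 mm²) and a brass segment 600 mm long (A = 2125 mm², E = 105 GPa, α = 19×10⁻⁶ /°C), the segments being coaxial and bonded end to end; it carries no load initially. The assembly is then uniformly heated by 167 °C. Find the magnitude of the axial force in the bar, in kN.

With the walls removed the bar would change length by δ_free = Σ αᵢΔT Lᵢ = 22×10⁻⁶×167×750 + 19×10⁻⁶×167×600 = 4.659 mm.
The walls prevent any net length change, so an axial force P (same in every segment) develops. Compatibility: P · Σ Lᵢ/(AᵢEᵢ) = δ_free.
Σ Lᵢ/(AᵢEᵢ) = 750/(925×71×10³) + 600/(2125×105×10³) = 1.411×10⁻⁵ mm/N.
Hence P = δ_free / Σ(L/AE) = 4.659/1.411×10⁻⁵ = 330.2 kN (compressive).

P ≈ 330 kN (compressive)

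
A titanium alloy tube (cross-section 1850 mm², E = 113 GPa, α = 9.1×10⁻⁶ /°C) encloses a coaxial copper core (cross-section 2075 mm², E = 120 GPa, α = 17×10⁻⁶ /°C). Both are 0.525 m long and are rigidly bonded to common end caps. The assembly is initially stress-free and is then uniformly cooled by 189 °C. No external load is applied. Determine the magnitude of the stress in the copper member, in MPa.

Both members must finish at the same length. With the larger α, the copper tends to over-contract; the plates restrain it, putting the copper in tension and the titanium alloy in compression. With no external load the two internal forces are equal and opposite, magnitude P.
Compatibility of the two members (thermal + elastic change equal): (α₁ − α₂)ΔT = P·[1/(A₁E₁) + 1/(A₂E₂)].
|α₁ − α₂|·ΔT = 7.9×10⁻⁶ × 189 = 0.001493.
1/(A₁E₁) + 1/(A₂E₂) = 1/(1850×113×10³) + 1/(2075×120×10³) = 8.8×10⁻⁹ N⁻¹.
So P = 0.001493 / 8.8×10⁻⁹ = 169.7 kN.
σ_{copper} = P/A₂ = 169700/2075 = 81.77 MPa, tensile.

σ ≈ 81.8 MPa (tensile)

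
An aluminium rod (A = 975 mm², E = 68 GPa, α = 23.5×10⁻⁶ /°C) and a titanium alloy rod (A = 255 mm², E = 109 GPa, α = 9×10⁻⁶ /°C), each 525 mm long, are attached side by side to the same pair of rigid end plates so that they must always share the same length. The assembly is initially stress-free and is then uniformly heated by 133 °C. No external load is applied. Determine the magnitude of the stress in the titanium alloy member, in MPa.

σ ≈ 148 MPa (tensile)

The aluminium has the larger α, so on heating it would change length more than the titanium alloy if both were free. The rigid plates force a common final length, so the aluminium is put into compression and the titanium alloy into tension, with equal and opposite forces P (no external load).
Compatibility of the two members (thermal + elastic change equal): (α₁ − α₂)ΔT = P·[1/(A₁E₁) + 1/(A₂E₂)].
|α₁ − α₂|·ΔT = 14.5×10⁻⁶ × 133 = 0.001929.
1/(A₁E₁) + 1/(A₂E₂) = 1/(975×68×10³) + 1/(255×109×10³) = 5.106×10⁻⁸ N⁻¹.
P = 0.001929 / 5.106×10⁻⁸ = 37770 N = 37.77 kN.
σ_{titanium alloy} = P/A₂ = 37770/255 = 148.1 MPa, tensile.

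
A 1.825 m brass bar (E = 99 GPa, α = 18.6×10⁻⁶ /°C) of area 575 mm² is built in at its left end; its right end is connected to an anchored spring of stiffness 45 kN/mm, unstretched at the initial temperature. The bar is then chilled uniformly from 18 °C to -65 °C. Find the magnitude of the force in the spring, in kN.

P ≈ 51.9 kN

The unrestrained thermal change is αΔT L = 18.6×10⁻⁶ × 83 × 1825 = 2.817 mm.
Let P be the tensile force in the spring. The bar extends elastically by PL/(AE) and the spring stretches by P/k; together these equal δ_free.
P [ L/(AE) + 1/k ] = δ_free → P [ 1825/(575×99×10³) + 1/(45×10³) ] = 2.817.
P = 2.817 / 5.428×10⁻⁵ = 51900 N.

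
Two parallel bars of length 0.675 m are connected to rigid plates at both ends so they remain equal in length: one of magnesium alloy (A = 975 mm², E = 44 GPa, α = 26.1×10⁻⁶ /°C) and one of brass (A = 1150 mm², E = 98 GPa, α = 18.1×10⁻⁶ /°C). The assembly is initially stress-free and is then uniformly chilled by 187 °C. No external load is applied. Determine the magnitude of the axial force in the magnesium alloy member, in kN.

Equilibrium of a rigid end plate with no external load gives equal and opposite internal forces ±P in the two members. Since α_{magnesium alloy} > α_{brass}, cooling drives the magnesium alloy into tension and the brass into compression.
Setting the final lengths equal and cancelling L: (α₁ − α₂)ΔT = P/(A₁E₁) + P/(A₂E₂).
|α₁ − α₂|·ΔT = 8×10⁻⁶ × 187 = 0.001496.
1/(A₁E₁) + 1/(A₂E₂) = 1/(975×44×10³) + 1/(1150×98×10³) = 3.218×10⁻⁸ N⁻¹.
So P = 0.001496 / 3.218×10⁻⁸ = 46.48 kN.

P ≈ 46.5 kN (tensile in the magnesium alloy)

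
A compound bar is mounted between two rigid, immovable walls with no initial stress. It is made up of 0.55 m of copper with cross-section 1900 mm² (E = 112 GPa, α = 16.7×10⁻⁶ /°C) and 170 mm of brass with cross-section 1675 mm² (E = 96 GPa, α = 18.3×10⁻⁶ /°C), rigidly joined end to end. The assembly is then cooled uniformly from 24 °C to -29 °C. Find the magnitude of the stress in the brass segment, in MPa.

σ ≈ 107 MPa (tensile)

Free thermal contraction of the whole bar: Σ αᵢΔT Lᵢ = 16.7×10⁻⁶×53×550 + 18.3×10⁻⁶×53×170 = 0.6517 mm.
Since the ends are fixed, an axial force P builds up, equal in every segment, with P · Σ Lᵢ/(AᵢEᵢ) = δ_free.
Σ Lᵢ/(AᵢEᵢ) = 550/(1900×112×10³) + 170/(1675×96×10³) = 3.642×10⁻⁶ mm/N.
P = 0.6517 / 3.642×10⁻⁶ = 178900 N = 178.9 kN, tensile.
σ_{brass} = P / A = 178900 / 1675 = 106.8 MPa.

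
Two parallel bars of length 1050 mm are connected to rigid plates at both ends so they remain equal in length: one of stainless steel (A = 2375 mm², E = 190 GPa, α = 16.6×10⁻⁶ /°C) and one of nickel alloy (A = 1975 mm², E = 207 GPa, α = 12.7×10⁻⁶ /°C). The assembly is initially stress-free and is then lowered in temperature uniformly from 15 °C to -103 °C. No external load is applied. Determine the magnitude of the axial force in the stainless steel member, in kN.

P ≈ 98.7 kN (tensile in the stainless steel)

Both members must finish at the same length. With the larger α, the stainless steel tends to over-contract; the plates restrain it, putting the stainless steel in tension and the nickel alloy in compression. With no external load the two internal forces are equal and opposite, magnitude P.
Equating the net (thermal + elastic) strains gives |α₁ − α₂|·ΔT = P·[1/(A₁E₁) + 1/(A₂E₂)].
|α₁ − α₂|·ΔT = 3.9×10⁻⁶ × 118 = 0.0004602.
1/(A₁E₁) + 1/(A₂E₂) = 1/(2375×190×10³) + 1/(1975×207×10³) = 4.662×10⁻⁹ N⁻¹.
P = 0.0004602 / 4.662×10⁻⁹ = 98710 N = 98.71 kN.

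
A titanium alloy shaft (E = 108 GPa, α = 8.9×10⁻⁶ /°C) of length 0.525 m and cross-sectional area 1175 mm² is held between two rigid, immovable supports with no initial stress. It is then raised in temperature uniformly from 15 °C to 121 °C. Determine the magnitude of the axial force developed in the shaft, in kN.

P ≈ 120 kN (compressive)

Full restraint means ε = 0, so the stress is σ = EαΔT = 108×10³ × 8.9×10⁻⁶ × 106 = 101.9 MPa.
Then P = σA = 101.9 × 1175 mm² = 119.7 kN, compressive.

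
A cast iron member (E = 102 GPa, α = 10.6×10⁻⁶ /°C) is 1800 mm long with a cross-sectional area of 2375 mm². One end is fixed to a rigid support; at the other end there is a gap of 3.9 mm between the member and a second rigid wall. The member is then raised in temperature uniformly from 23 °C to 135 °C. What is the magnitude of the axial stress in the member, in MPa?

If the wall were absent the member would grow by αΔT L = 10.6×10⁻⁶ × 112 × 1800 = 2.137 mm.
Since δ_free = 2.14 mm is less than the 3.9 mm gap, the member never touches the wall. No axial force develops.

σ ≈ 0 MPa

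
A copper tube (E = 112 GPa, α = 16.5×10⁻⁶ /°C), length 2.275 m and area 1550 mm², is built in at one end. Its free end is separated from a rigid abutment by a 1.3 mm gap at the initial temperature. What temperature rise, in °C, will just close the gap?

Contact occurs when the free expansion equals the gap: αΔT L = 1.3 mm.
ΔT = 1.3 / (16.5×10⁻⁶ × 2275) = 34.63 °C.

ΔT ≈ 34.6 °C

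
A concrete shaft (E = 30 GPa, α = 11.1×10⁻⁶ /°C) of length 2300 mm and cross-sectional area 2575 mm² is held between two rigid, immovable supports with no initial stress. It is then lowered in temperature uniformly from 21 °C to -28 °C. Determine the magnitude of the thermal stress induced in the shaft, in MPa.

σ ≈ 16.3 MPa (tensile)

Because both ends are immovable the net strain is zero, and the suppressed thermal strain is αΔT = 11.1×10⁻⁶ × 49 = 543.9×10⁻⁶.
Hence σ = E·αΔT = 30×10³ × 543.9×10⁻⁶ = 16.32 MPa, tensile.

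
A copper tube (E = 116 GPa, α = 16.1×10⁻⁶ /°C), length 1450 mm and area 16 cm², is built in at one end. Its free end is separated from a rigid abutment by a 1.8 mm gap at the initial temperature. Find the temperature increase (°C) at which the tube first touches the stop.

ΔT ≈ 77.1 °C

The gap closes when αΔT L = 1.8 mm, since the tube is still unstressed at that instant.
So ΔT = g/(αL) = 1.8/(16.1×10⁻⁶ × 1450) = 77.1 °C.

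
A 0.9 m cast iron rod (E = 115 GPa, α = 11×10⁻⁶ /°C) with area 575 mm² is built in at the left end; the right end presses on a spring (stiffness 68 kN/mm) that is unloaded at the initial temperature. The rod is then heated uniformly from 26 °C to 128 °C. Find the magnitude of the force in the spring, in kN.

P ≈ 35.7 kN

If the spring were absent the rod would lengthen by αΔT L = 11×10⁻⁶ × 102 × 900 = 1.01 mm.
Let P be the compressive force at the spring. The rod shortens elastically by PL/(AE) and the spring compresses by P/k; together these equal δ_free.
P [ L/(AE) + 1/k ] = δ_free → P [ 900/(575×115×10³) + 1/(68×10³) ] = 1.01.
P = 1.01 / 2.832×10⁻⁵ = 35660 N.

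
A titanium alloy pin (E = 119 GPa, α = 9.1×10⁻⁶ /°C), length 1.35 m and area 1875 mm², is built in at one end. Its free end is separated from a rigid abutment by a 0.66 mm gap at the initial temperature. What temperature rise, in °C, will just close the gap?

ΔT ≈ 53.7 °C

Contact occurs when the free expansion equals the gap: αΔT L = 0.66 mm.
So ΔT = g/(αL) = 0.66/(9.1×10⁻⁶ × 1350) = 53.72 °C.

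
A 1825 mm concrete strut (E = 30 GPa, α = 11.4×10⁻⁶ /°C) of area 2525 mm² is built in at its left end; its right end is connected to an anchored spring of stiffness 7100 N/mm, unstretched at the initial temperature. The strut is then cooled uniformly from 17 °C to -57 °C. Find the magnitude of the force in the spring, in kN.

P ≈ 9.33 kN

The unrestrained thermal change is αΔT L = 11.4×10⁻⁶ × 74 × 1825 = 1.54 mm.
With a force P in the spring, the elastic change of the strut is PL/(AE) and that of the spring is P/k; compatibility requires their sum to equal δ_free.
P [ L/(AE) + 1/k ] = δ_free → P [ 1825/(2525×30×10³) + 1/(7100) ] = 1.54.
P = 1.54 / 0.0001649 = 9334 N.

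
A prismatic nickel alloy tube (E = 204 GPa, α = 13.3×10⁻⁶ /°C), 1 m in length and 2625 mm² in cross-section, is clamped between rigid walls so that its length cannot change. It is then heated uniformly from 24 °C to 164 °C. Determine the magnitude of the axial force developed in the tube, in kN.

P ≈ 997 kN (compressive)

Full restraint means ε = 0, so the stress is σ = EαΔT = 204×10³ × 13.3×10⁻⁶ × 140 = 379.8 MPa.
Axial force P = σA = 379.8 × 2625 = 997100 N = 997.1 kN, compressive.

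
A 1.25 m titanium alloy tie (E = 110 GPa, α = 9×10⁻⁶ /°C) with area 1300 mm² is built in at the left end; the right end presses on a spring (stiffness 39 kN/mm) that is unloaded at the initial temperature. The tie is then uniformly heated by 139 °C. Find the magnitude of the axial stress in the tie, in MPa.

σ ≈ 35 MPa (compressive)

The unrestrained thermal change is αΔT L = 9×10⁻⁶ × 139 × 1250 = 1.564 mm.
With a force P in the spring, the elastic change of the tie is PL/(AE) and that of the spring is P/k; compatibility requires their sum to equal δ_free.
P [ L/(AE) + 1/k ] = δ_free → P [ 1250/(1300×110×10³) + 1/(39×10³) ] = 1.564.
P = 1.564 / 3.438×10⁻⁵ = 45480 N.
σ = P/A = 45480/1300 = 34.99 MPa.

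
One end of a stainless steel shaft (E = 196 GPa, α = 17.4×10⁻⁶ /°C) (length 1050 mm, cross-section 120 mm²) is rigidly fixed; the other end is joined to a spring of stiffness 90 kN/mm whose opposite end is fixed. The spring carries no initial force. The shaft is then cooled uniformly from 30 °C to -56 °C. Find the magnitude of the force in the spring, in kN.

If the spring were absent the shaft would shorten by αΔT L = 17.4×10⁻⁶ × 86 × 1050 = 1.571 mm.
With a force P in the spring, the elastic change of the shaft is PL/(AE) and that of the spring is P/k; compatibility requires their sum to equal δ_free.
So P = δ_free / [L/(AE) + 1/k] = 1.571 / [ 1050/(120×196×10³) + 1/(90×10³) ].
P = 1.571 / 5.575×10⁻⁵ = 28180 N.

P ≈ 28.2 kN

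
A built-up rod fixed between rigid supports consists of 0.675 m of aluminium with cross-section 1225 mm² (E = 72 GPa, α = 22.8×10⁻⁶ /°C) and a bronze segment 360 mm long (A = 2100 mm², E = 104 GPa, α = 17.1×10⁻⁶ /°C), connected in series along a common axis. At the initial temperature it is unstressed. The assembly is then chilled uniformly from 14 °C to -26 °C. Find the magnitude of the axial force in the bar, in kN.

With the walls removed the bar would change length by δ_free = Σ αᵢΔT Lᵢ = 22.8×10⁻⁶×40×675 + 17.1×10⁻⁶×40×360 = 0.8618 mm.
Since the ends are fixed, an axial force P builds up, equal in every segment, with P · Σ Lᵢ/(AᵢEᵢ) = δ_free.
Σ Lᵢ/(AᵢEᵢ) = 675/(1225×72×10³) + 360/(2100×104×10³) = 9.301×10⁻⁶ mm/N.
P = 0.8618 / 9.301×10⁻⁶ = 92660 N = 92.66 kN, tensile.

P ≈ 92.7 kN (tensile)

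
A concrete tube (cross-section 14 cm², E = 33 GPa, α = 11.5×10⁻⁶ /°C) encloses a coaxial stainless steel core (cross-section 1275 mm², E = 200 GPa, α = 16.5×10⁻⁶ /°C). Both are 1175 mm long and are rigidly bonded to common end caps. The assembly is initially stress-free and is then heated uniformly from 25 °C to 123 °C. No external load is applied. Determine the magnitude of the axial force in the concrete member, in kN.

P ≈ 19.2 kN (tensile in the concrete)

The stainless steel has the larger α, so on heating it would change length more than the concrete if both were free. The rigid plates force a common final length, so the stainless steel is put into compression and the concrete into tension, with equal and opposite forces P (no external load).
Setting the final lengths equal and cancelling L: (α₁ − α₂)ΔT = P/(A₁E₁) + P/(A₂E₂).
|α₁ − α₂|·ΔT = 5×10⁻⁶ × 98 = 0.00049.
1/(A₁E₁) + 1/(A₂E₂) = 1/(1400×33×10³) + 1/(1275×200×10³) = 2.557×10⁻⁸ N⁻¹.
P = 0.00049 / 2.557×10⁻⁸ = 19170 N = 19.17 kN.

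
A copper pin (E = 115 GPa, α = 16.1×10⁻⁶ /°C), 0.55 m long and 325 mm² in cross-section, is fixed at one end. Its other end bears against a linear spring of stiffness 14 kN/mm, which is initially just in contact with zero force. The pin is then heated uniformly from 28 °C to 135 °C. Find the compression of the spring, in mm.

Free thermal expansion: δ_free = αΔT L = 16.1×10⁻⁶ × 107 × 550 = 0.9475 mm.
With a force P in the spring, the elastic change of the pin is PL/(AE) and that of the spring is P/k; compatibility requires their sum to equal δ_free.
P [ L/(AE) + 1/k ] = δ_free → P [ 550/(325×115×10³) + 1/(14×10³) ] = 0.9475.
P = 0.9475 / 8.614×10⁻⁵ = 11000 N.
Spring compression = P/k = 11000/(14×10³) = 0.7856 mm.

δ ≈ 0.786 mm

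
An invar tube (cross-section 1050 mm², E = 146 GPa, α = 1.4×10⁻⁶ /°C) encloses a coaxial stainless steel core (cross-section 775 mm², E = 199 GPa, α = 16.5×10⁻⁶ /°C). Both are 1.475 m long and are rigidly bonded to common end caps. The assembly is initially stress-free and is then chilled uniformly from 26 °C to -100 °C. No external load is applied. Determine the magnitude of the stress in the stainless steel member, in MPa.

σ ≈ 189 MPa (tensile)

Equilibrium of a rigid end plate with no external load gives equal and opposite internal forces ±P in the two members. Since α_{stainless steel} > α_{invar}, cooling drives the stainless steel into tension and the invar into compression.
Setting the final lengths equal and cancelling L: (α₁ − α₂)ΔT = P/(A₁E₁) + P/(A₂E₂).
|α₁ − α₂|·ΔT = 15.1×10⁻⁶ × 126 = 0.001903.
1/(A₁E₁) + 1/(A₂E₂) = 1/(1050×146×10³) + 1/(775×199×10³) = 1.301×10⁻⁸ N⁻¹.
P = 0.001903 / 1.301×10⁻⁸ = 146300 N = 146.3 kN.
σ_{stainless steel} = P/A₂ = 146300/775 = 188.7 MPa, tensile.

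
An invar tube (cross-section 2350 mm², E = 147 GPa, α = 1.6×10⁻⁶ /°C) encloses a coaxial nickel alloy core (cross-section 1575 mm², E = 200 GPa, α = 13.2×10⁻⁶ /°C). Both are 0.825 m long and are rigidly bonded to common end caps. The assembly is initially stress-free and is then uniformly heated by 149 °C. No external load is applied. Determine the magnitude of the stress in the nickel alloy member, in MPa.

σ ≈ 181 MPa (compressive)

Both members must finish at the same length. With the larger α, the nickel alloy tends to over-expand; the plates restrain it, putting the nickel alloy in compression and the invar in tension. With no external load the two internal forces are equal and opposite, magnitude P.
Compatibility of the two members (thermal + elastic change equal): (α₁ − α₂)ΔT = P·[1/(A₁E₁) + 1/(A₂E₂)].
|α₁ − α₂|·ΔT = 11.6×10⁻⁶ × 149 = 0.001728.
1/(A₁E₁) + 1/(A₂E₂) = 1/(2350×147×10³) + 1/(1575×200×10³) = 6.069×10⁻⁹ N⁻¹.
P = 0.001728 / 6.069×10⁻⁹ = 284800 N = 284.8 kN.
σ_{nickel alloy} = P/A₂ = 284800/1575 = 180.8 MPa, compressive.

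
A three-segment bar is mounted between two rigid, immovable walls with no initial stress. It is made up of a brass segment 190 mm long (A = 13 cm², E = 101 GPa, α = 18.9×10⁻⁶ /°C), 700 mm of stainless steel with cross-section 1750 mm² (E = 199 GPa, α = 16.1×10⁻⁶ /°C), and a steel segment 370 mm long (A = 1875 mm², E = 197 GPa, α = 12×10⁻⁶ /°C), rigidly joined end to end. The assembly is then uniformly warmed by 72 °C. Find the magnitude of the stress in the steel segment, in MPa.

σ ≈ 166 MPa (compressive)

Free thermal expansion of the whole bar: Σ αᵢΔT Lᵢ = 18.9×10⁻⁶×72×190 + 16.1×10⁻⁶×72×700 + 12×10⁻⁶×72×370 = 1.39 mm.
Since the ends are fixed, an axial force P builds up, equal in every segment, with P · Σ Lᵢ/(AᵢEᵢ) = δ_free.
The series flexibility is Σ Lᵢ/(AᵢEᵢ) = 190/(1300×101×10³) + 700/(1750×199×10³) + 370/(1875×197×10³) = 4.459×10⁻⁶ mm/N.
So P = 1.39 / 4.459×10⁻⁶ = 311.7 kN, compressive.
σ_{steel} = P / A = 311700 / 1875 = 166.2 MPa.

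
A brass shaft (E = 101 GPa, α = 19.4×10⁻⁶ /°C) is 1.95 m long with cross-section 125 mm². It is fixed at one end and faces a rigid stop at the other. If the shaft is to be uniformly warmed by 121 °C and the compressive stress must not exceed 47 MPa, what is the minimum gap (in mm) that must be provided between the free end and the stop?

Free expansion if unrestrained: δ_free = αΔT L = 19.4×10⁻⁶ × 121 × 1950 = 4.577 mm.
At the allowable stress the elastic shortening the wall may impose is σL/E = 47 × 1950 / (101×10³) = 0.9074 mm.
The gap must absorb the remainder: g_min = 4.577 − 0.9074 = 3.67 mm.

g ≈ 3.67 mm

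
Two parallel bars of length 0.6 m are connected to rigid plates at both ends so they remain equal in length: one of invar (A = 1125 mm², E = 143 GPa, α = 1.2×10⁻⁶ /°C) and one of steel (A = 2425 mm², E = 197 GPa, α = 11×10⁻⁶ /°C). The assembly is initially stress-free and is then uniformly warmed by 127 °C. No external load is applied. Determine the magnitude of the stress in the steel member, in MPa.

Both members must finish at the same length. With the larger α, the steel tends to over-expand; the plates restrain it, putting the steel in compression and the invar in tension. With no external load the two internal forces are equal and opposite, magnitude P.
Setting the final lengths equal and cancelling L: (α₁ − α₂)ΔT = P/(A₁E₁) + P/(A₂E₂).
|α₁ − α₂|·ΔT = 9.8×10⁻⁶ × 127 = 0.001245.
1/(A₁E₁) + 1/(A₂E₂) = 1/(1125×143×10³) + 1/(2425×197×10³) = 8.309×10⁻⁹ N⁻¹.
P = 0.001245 / 8.309×10⁻⁹ = 149800 N = 149.8 kN.
σ_{steel} = P/A₂ = 149800/2425 = 61.77 MPa, compressive.

σ ≈ 61.8 MPa (compressive)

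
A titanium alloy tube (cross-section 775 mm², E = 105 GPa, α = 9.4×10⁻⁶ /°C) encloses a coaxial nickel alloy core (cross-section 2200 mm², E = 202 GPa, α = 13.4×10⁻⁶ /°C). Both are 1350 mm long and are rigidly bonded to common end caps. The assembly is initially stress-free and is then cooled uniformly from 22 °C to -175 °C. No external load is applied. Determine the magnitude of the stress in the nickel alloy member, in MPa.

Equilibrium of a rigid end plate with no external load gives equal and opposite internal forces ±P in the two members. Since α_{nickel alloy} > α_{titanium alloy}, cooling drives the nickel alloy into tension and the titanium alloy into compression.
Compatibility of the two members (thermal + elastic change equal): (α₁ − α₂)ΔT = P·[1/(A₁E₁) + 1/(A₂E₂)].
|α₁ − α₂|·ΔT = 4×10⁻⁶ × 197 = 0.000788.
1/(A₁E₁) + 1/(A₂E₂) = 1/(775×105×10³) + 1/(2200×202×10³) = 1.454×10⁻⁸ N⁻¹.
So P = 0.000788 / 1.454×10⁻⁸ = 54.2 kN.
σ_{nickel alloy} = P/A₂ = 54200/2200 = 24.64 MPa, tensile.

σ ≈ 24.6 MPa (tensile)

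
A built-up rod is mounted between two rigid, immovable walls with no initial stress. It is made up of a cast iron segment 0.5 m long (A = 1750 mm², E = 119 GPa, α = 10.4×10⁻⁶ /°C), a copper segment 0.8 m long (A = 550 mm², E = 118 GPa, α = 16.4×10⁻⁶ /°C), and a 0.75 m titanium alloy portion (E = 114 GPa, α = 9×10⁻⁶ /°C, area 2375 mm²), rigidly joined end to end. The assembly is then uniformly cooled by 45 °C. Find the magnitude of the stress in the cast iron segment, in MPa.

σ ≈ 36.8 MPa (tensile)

Free thermal contraction of the whole bar: Σ αᵢΔT Lᵢ = 10.4×10⁻⁶×45×500 + 16.4×10⁻⁶×45×800 + 9×10⁻⁶×45×750 = 1.128 mm.
Since the ends are fixed, an axial force P builds up, equal in every segment, with P · Σ Lᵢ/(AᵢEᵢ) = δ_free.
The series flexibility is Σ Lᵢ/(AᵢEᵢ) = 500/(1750×119×10³) + 800/(550×118×10³) + 750/(2375×114×10³) = 1.75×10⁻⁵ mm/N.
So P = 1.128 / 1.75×10⁻⁵ = 64.47 kN, tensile.
σ_{cast iron} = P / A = 64470 / 1750 = 36.84 MPa.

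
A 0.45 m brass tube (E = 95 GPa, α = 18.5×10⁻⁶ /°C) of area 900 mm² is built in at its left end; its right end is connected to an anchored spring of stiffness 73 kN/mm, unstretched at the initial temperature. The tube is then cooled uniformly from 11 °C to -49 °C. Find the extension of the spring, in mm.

If the spring were absent the tube would shorten by αΔT L = 18.5×10⁻⁶ × 60 × 450 = 0.4995 mm.
Let P be the tensile force in the spring. The tube extends elastically by PL/(AE) and the spring stretches by P/k; together these equal δ_free.
So P = δ_free / [L/(AE) + 1/k] = 0.4995 / [ 450/(900×95×10³) + 1/(73×10³) ].
P = 0.4995 / 1.896×10⁻⁵ = 26340 N.
Spring extension = P/k = 26340/(73×10³) = 0.3609 mm.

δ ≈ 0.361 mm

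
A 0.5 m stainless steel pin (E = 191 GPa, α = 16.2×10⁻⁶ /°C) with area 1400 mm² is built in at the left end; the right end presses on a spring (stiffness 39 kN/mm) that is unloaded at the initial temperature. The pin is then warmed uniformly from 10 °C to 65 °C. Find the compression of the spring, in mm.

δ ≈ 0.415 mm

If the spring were absent the pin would lengthen by αΔT L = 16.2×10⁻⁶ × 55 × 500 = 0.4455 mm.
Let P be the compressive force at the spring. The pin shortens elastically by PL/(AE) and the spring compresses by P/k; together these equal δ_free.
So P = δ_free / [L/(AE) + 1/k] = 0.4455 / [ 500/(1400×191×10³) + 1/(39×10³) ].
P = 0.4455 / 2.751×10⁻⁵ = 16190 N.
Spring compression = P/k = 16190/(39×10³) = 0.4152 mm.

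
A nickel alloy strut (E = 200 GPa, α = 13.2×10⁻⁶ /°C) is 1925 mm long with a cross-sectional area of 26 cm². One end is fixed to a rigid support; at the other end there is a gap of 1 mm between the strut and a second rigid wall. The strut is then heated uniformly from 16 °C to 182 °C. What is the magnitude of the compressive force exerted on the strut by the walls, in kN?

P ≈ 869 kN

Unrestrained expansion: δ_free = αΔT L = 13.2×10⁻⁶ × 166 × 1925 = 4.218 mm.
This exceeds the 1 mm gap, so the wall pushes back. The portion of expansion that must be recovered elastically is δ_free − gap = 4.218 − 1 = 3.218 mm.
That suppressed elongation corresponds to σ = E·Δ/L = 200×10³ × 3.218/1925 = 334.3 MPa.
P = σA = 334.3 × 2600 = 869.3 kN.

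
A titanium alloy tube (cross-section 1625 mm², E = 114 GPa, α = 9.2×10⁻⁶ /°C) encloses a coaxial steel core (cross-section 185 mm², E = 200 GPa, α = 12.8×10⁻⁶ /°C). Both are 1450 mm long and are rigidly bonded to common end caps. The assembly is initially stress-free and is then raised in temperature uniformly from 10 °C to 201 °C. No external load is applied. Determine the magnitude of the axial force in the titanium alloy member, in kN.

P ≈ 21.2 kN (tensile in the titanium alloy)

Equilibrium of a rigid end plate with no external load gives equal and opposite internal forces ±P in the two members. Since α_{steel} > α_{titanium alloy}, heating drives the steel into compression and the titanium alloy into tension.
Setting the final lengths equal and cancelling L: (α₁ − α₂)ΔT = P/(A₁E₁) + P/(A₂E₂).
|α₁ − α₂|·ΔT = 3.6×10⁻⁶ × 191 = 0.0006876.
1/(A₁E₁) + 1/(A₂E₂) = 1/(1625×114×10³) + 1/(185×200×10³) = 3.243×10⁻⁸ N⁻¹.
So P = 0.0006876 / 3.243×10⁻⁸ = 21.21 kN.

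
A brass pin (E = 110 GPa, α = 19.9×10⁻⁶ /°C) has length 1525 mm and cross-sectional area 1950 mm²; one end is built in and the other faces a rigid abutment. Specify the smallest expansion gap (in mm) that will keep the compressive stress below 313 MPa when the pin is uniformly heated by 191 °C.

g ≈ 1.46 mm

With no wall the pin would lengthen by αΔT L = 19.9×10⁻⁶ × 191 × 1525 = 5.796 mm.
A stress of 313 MPa corresponds to the wall pushing the pin back by σL/E = 313×1525/(110×10³) = 4.339 mm.
So the gap has to take up the difference, g_min = δ_free − σL/E = 5.796 − 4.339 = 1.457 mm.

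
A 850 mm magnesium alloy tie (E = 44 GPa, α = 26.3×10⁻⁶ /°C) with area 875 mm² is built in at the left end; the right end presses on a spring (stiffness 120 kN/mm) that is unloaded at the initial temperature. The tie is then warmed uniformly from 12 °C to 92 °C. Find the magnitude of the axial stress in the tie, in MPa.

If the spring were absent the tie would lengthen by αΔT L = 26.3×10⁻⁶ × 80 × 850 = 1.788 mm.
Let P be the compressive force at the spring. The tie shortens elastically by PL/(AE) and the spring compresses by P/k; together these equal δ_free.
So P = δ_free / [L/(AE) + 1/k] = 1.788 / [ 850/(875×44×10³) + 1/(120×10³) ].
P = 1.788 / 3.041×10⁻⁵ = 58810 N.
σ = P/A = 58810/875 = 67.21 MPa.

σ ≈ 67.2 MPa (compressive)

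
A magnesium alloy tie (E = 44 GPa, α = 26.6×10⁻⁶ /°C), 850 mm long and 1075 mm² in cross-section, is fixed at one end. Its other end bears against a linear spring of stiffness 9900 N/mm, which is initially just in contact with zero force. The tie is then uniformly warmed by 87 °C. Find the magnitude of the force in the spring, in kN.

Free thermal expansion: δ_free = αΔT L = 26.6×10⁻⁶ × 87 × 850 = 1.967 mm.
Let P be the compressive force at the spring. The tie shortens elastically by PL/(AE) and the spring compresses by P/k; together these equal δ_free.
So P = δ_free / [L/(AE) + 1/k] = 1.967 / [ 850/(1075×44×10³) + 1/(9900) ].
P = 1.967 / 0.000119 = 16530 N.

P ≈ 16.5 kN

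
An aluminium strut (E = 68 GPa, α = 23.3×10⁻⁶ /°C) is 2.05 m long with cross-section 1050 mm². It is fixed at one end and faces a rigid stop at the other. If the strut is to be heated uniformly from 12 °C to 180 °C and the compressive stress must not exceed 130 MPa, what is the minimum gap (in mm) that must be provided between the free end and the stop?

g ≈ 4.11 mm

With no wall the strut would lengthen by αΔT L = 23.3×10⁻⁶ × 168 × 2050 = 8.025 mm.
At the allowable stress the elastic shortening the wall may impose is σL/E = 130 × 2050 / (68×10³) = 3.919 mm.
So the gap has to take up the difference, g_min = δ_free − σL/E = 8.025 − 3.919 = 4.105 mm.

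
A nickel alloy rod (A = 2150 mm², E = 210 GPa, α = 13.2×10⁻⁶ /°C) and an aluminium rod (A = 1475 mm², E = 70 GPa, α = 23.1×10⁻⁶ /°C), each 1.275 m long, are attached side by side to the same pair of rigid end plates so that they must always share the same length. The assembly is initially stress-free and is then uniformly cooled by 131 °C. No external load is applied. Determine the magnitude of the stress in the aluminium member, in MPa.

σ ≈ 73.9 MPa (tensile)

Both members must finish at the same length. With the larger α, the aluminium tends to over-contract; the plates restrain it, putting the aluminium in tension and the nickel alloy in compression. With no external load the two internal forces are equal and opposite, magnitude P.
Equating the net (thermal + elastic) strains gives |α₁ − α₂|·ΔT = P·[1/(A₁E₁) + 1/(A₂E₂)].
|α₁ − α₂|·ΔT = 9.9×10⁻⁶ × 131 = 0.001297.
1/(A₁E₁) + 1/(A₂E₂) = 1/(2150×210×10³) + 1/(1475×70×10³) = 1.19×10⁻⁸ N⁻¹.
P = 0.001297 / 1.19×10⁻⁸ = 109000 N = 109 kN.
σ_{aluminium} = P/A₂ = 109000/1475 = 73.89 MPa, tensile.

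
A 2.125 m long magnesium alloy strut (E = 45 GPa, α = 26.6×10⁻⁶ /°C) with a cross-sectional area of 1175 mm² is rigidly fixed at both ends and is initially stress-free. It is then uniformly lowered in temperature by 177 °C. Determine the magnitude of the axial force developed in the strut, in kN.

Full restraint means ε = 0, so the stress is σ = EαΔT = 45×10³ × 26.6×10⁻⁶ × 177 = 211.9 MPa.
Then P = σA = 211.9 × 1175 mm² = 248.9 kN, tensile.

P ≈ 249 kN (tensile)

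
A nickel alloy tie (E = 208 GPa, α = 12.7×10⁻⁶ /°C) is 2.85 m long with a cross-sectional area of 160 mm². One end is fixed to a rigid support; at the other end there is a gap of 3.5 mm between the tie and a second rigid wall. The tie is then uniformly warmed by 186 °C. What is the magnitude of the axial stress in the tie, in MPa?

σ ≈ 236 MPa (compressive)

Unrestrained expansion: δ_free = αΔT L = 12.7×10⁻⁶ × 186 × 2850 = 6.732 mm.
After closing the 3.5 mm clearance, 6.732 − 3.5 = 3.232 mm of expansion remains to be suppressed by the wall.
So σ = E(δ_free − g)/L = 208×10³ × 3.232/2850 = 235.9 MPa.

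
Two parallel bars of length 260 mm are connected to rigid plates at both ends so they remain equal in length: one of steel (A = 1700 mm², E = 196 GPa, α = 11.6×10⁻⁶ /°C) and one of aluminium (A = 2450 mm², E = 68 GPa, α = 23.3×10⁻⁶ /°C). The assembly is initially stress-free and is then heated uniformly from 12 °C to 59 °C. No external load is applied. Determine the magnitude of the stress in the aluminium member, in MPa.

Both members must finish at the same length. With the larger α, the aluminium tends to over-expand; the plates restrain it, putting the aluminium in compression and the steel in tension. With no external load the two internal forces are equal and opposite, magnitude P.
Setting the final lengths equal and cancelling L: (α₁ − α₂)ΔT = P/(A₁E₁) + P/(A₂E₂).
|α₁ − α₂|·ΔT = 11.7×10⁻⁶ × 47 = 0.0005499.
1/(A₁E₁) + 1/(A₂E₂) = 1/(1700×196×10³) + 1/(2450×68×10³) = 9.004×10⁻⁹ N⁻¹.
P = 0.0005499 / 9.004×10⁻⁹ = 61080 N = 61.08 kN.
σ_{aluminium} = P/A₂ = 61080/2450 = 24.93 MPa, compressive.

σ ≈ 24.9 MPa (compressive)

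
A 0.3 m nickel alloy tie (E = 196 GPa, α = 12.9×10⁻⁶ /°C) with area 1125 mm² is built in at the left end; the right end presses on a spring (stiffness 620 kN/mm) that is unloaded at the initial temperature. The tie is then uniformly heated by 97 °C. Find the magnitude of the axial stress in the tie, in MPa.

If the spring were absent the tie would lengthen by αΔT L = 12.9×10⁻⁶ × 97 × 300 = 0.3754 mm.
With a force P in the spring, the elastic change of the tie is PL/(AE) and that of the spring is P/k; compatibility requires their sum to equal δ_free.
P [ L/(AE) + 1/k ] = δ_free → P [ 300/(1125×196×10³) + 1/(620×10³) ] = 0.3754.
P = 0.3754 / 2.973×10⁻⁶ = 126200 N.
σ = P/A = 126200/1125 = 112.2 MPa.

σ ≈ 112 MPa (compressive)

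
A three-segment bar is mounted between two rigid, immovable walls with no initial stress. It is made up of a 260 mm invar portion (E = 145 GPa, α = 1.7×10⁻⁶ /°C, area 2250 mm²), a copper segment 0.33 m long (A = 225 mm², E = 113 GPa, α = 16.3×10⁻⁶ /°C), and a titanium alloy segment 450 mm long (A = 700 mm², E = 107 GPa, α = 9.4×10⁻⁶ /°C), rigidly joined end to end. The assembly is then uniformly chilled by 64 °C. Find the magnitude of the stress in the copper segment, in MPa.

σ ≈ 145 MPa (tensile)

With the walls removed the bar would change length by δ_free = Σ αᵢΔT Lᵢ = 1.7×10⁻⁶×64×260 + 16.3×10⁻⁶×64×330 + 9.4×10⁻⁶×64×450 = 0.6433 mm.
The walls prevent any net length change, so an axial force P (same in every segment) develops. Compatibility: P · Σ Lᵢ/(AᵢEᵢ) = δ_free.
The series flexibility is Σ Lᵢ/(AᵢEᵢ) = 260/(2250×145×10³) + 330/(225×113×10³) + 450/(700×107×10³) = 1.978×10⁻⁵ mm/N.
P = 0.6433 / 1.978×10⁻⁵ = 32510 N = 32.51 kN, tensile.
σ_{copper} = P / A = 32510 / 225 = 144.5 MPa.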